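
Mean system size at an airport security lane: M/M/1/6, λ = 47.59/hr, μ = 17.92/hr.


ρ = 47.59/17.92 = 2.6557
L = ρ[1 − (K+1)ρ^K + Kρ^(K+1)] / [(1−ρ)(1−ρ^(K+1))]
Numerator: 2.6557·(1 − 7·350.805341 + 6·931.630925) = 8325.987785
Denominator: (-1.6557)·(-930.630925) = 1540.838144
L = 8325.987785/1540.838144 = 5.4035

Final: 5.4035


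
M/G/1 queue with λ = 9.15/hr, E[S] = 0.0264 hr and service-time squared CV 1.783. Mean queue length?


ρ = λ·E[S] = 9.15·0.0264 = 0.2416
Lq = ρ²(1+C_s²)/(2(1−ρ)) = 0.05835·(1+1.783)/(2·0.7584)
= 0.05835·2.7830/1.5169 = 0.10706

Final: 0.10706


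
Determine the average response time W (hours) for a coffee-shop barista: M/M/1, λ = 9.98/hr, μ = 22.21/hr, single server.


W = 1/(μ−λ) = 1/(22.21 − 9.98) = 1/12.23 = 0.08177 hr

Final: 0.08177 hr


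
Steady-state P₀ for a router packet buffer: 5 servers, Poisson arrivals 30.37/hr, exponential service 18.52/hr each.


a = λ/μ = 30.37/18.52 = 1.6398; ρ = a/c = 0.3280
Σ_{k=0}^{4} a^k/k! (terms k=0..4) = 1.00000 + 1.63985 + 1.34455 + 0.73495 + 0.30130 = 5.02066
Tail: a^5/(5!(1−ρ)) = 11.85821/(120·0.6720) = 0.14704
P₀ = 1/(5.02066 + 0.14704) = 1/5.16770 = 0.193510

Final: 0.193510


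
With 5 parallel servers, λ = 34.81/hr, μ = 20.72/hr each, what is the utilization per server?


ρ = λ/(cμ) = 34.81/(5·20.72) = 34.81/103.60 = 0.3360

Final: 0.3360


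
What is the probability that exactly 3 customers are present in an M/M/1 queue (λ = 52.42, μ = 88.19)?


ρ = 52.42/88.19 = 0.5944
P_n = (1−ρ)·ρ^n = (1 − 0.5944)·0.5944^3 = 0.4056·0.210007 = 0.085179

Final: 0.085179


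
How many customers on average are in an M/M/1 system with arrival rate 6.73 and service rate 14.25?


ρ = λ/μ = 6.73/14.25 = 0.4723
L = ρ/(1−ρ) = 0.4723/(1 − 0.4723) = 0.4723/0.5277 = 0.8949

Final: 0.8949


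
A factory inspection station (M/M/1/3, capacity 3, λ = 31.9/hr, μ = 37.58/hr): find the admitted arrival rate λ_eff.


ρ = 0.8489; P_K = (1−ρ)ρ^3/(1−ρ^4) = 0.192278
λ_eff = λ(1 − P_K) = 31.9·(1 − 0.192278) = 31.9·0.807722 = 25.7663 /hr

Final: 25.7663 /hr


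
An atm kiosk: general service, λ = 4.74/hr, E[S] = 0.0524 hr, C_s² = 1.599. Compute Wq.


ρ = λ·E[S] = 4.74·0.0524 = 0.2484
E[S²] = E[S]²(1+C_s²) = 0.0524²·(1+1.599) = 0.007136
Wq = λ·E[S²]/(2(1−ρ)) = 4.74·0.007136/(2·0.7516) = 0.02250 hr

Final: 0.02250 hr


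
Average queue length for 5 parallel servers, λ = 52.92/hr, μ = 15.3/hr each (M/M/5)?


a = λ/μ = 3.4588; ρ = a/5 = 0.6918
P₀ = 0.027260
Lq = P₀·a^c·ρ / (c!·(1−ρ)²) = 0.027260·495.04197·0.6918/(120·0.09501)
= 0.81879

Final: 0.81879


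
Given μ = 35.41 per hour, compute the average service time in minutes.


Mean service time = 1/μ = 1/35.41 hour = 0.02824 hour
In minutes: 0.02824 × 60 = 1.6944 min

Final: 1.6944 min


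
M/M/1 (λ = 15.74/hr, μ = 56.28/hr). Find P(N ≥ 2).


ρ = 15.74/56.28 = 0.2797
P(N ≥ n) = ρ^n = 0.2797^2 = 0.078217

Final: 0.078217


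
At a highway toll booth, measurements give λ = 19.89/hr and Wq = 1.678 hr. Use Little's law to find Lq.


Lq = λWq = 19.89·1.678 = 33.3754

Final: 33.3754


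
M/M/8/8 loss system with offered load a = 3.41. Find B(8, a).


B(c,a) = (a^c/c!) / Σ_{k=0}^{c} a^k/k!
a^8/8! = 0.453434
Σ terms (k=0..8): 1.00000 + 3.41000 + 5.81405 + 6.60864 + 5.63386 + 3.84229 + 2.18370 + 1.06378 + 0.45343 = 30.009759
B = 0.453434/30.009759 = 0.015110

Final: 0.015110


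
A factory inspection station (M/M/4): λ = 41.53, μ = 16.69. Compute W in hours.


a = 2.4883; ρ = 0.6221; P₀ = 0.074745
Lq = P₀·a^c·ρ/(c!(1−ρ)²) = 0.52004
Wq = Lq/λ = 0.52004/41.53 = 0.01252 hr
W = Wq + 1/μ = 0.01252 + 0.05992 = 0.07244 hr

Final: 0.07244 hr


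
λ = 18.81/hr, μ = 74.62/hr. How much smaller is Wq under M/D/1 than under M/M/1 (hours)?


ρ = 18.81/74.62 = 0.2521
Wq(M/M/1) = ρ/(μ−λ) = 0.2521/55.81 = 0.004517 hr
Wq(M/D/1) = ρ/(2(μ−λ)) = 0.002258 hr
Savings = 0.004517 − 0.002258 = 0.002258 hr

Final: 0.002258 hr


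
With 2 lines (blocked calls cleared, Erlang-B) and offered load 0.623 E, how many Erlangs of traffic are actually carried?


B(2,0.623) = 0.106801 (Erlang-B)
Carried load = a(1 − B) = 0.623·(1 − 0.106801) = 0.623·0.893199 = 0.5565 E

Final: 0.5565 Erlangs


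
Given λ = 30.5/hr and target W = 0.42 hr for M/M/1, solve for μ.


W = 1/(μ−λ) ⇒ μ − λ = 1/W = 1/0.42 = 2.3810
μ = λ + 1/W = 30.5 + 2.3810 = 32.8810 per hr

Final: 32.8810 /hr


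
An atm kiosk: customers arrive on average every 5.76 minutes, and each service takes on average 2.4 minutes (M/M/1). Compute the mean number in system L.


λ = 60/5.76 = 10.4167 /hr
μ = 60/2.4 = 25.0000 /hr
ρ = λ/μ = 10.4167/25.0000 = 0.4167
L = ρ/(1−ρ) = 0.4167/0.5833 = 0.7143

Final: 0.7143


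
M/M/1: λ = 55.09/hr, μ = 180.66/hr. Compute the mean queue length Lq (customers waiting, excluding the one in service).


ρ = 55.09/180.66 = 0.3049
Lq = ρ²/(1−ρ) = 0.09299/0.6951 = 0.1338

Final: 0.1338


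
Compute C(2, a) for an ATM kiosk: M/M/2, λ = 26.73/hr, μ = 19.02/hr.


a = λ/μ = 1.4054; ρ = a/2 = 0.7027
P₀ = 0.174618 (from M/M/c formula)
C(c,a) = [a^c/(c!(1−ρ))]·P₀ = [1.97504/(2·0.2973)]·0.174618
= 3.32143·0.174618 = 0.579981

Final: 0.579981


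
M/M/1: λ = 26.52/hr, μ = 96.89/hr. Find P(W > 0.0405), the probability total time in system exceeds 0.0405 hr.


W ~ Exponential(μ−λ) for M/M/1.
μ − λ = 96.89 − 26.52 = 70.3700
P(W > t) = e^{−(μ−λ)t} = e^{−2.8500} = 0.057845

Final: 0.057845


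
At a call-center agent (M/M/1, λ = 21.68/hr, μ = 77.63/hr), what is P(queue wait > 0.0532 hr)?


ρ = 21.68/77.63 = 0.2793
P(Wq > t) = ρ·e^{−(μ−λ)t} = 0.2793·e^{−2.9765}
= 0.2793·0.050969 = 0.014234

Final: 0.014234


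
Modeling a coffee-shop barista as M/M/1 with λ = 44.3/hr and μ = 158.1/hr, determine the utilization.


ρ = λ/μ = 44.3/158.1 = 0.2802

Final: 0.2802


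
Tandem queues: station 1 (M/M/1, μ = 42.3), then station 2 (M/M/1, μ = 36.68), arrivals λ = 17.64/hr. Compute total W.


Each node sees arrival rate λ = 17.64/hr (tandem ⇒ throughput preserved).
W₁ = 1/(μ₁−λ) = 1/(42.3−17.64) = 0.04055 hr
W₂ = 1/(μ₂−λ) = 1/(36.68−17.64) = 0.05252 hr
W_total = W₁ + W₂ = 0.04055 + 0.05252 = 0.09307 hr

Final: 0.09307 hr


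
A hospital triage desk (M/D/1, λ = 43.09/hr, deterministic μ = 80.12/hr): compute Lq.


ρ = 43.09/80.12 = 0.5378
M/D/1: Lq = ρ²/(2(1−ρ)) = 0.2892/(2·0.4622) = 0.31292

Final: 0.31292


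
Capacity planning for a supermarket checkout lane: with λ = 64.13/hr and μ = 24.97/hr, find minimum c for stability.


Stability requires cμ > λ ⇔ c > λ/μ.
λ/μ = 64.13/24.97 = 2.5683
Minimum integer c = ⌊2.5683⌋ + 1 = 3
Check: 3·24.97 = 74.91 > 64.13, while 2·24.97 = 49.94 ≤ 64.13

Final: 3 servers


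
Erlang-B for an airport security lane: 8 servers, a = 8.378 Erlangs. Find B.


B(c,a) = (a^c/c!) / Σ_{k=0}^{c} a^k/k!
a^8/8! = 602.008086
Σ terms (k=0..8): 1.00000 + 8.37800 + 35.09544 + 98.00987 + 205.28167 + 343.96997 + 480.29674 + 574.84659 + 602.00809 = 2348.886374
B = 602.008086/2348.886374 = 0.256295

Final: 0.256295


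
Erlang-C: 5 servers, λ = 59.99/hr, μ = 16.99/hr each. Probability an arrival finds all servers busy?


a = λ/μ = 3.5309; ρ = a/5 = 0.7062
P₀ = 0.024911 (from M/M/c formula)
C(c,a) = [a^c/(c!(1−ρ))]·P₀ = [548.81682/(120·0.2938)]·0.024911
= 15.56557·0.024911 = 0.387751

Final: 0.387751


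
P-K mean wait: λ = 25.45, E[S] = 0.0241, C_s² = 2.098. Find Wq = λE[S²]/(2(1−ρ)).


ρ = λ·E[S] = 25.45·0.0241 = 0.6133
E[S²] = E[S]²(1+C_s²) = 0.0241²·(1+2.098) = 0.001799
Wq = λ·E[S²]/(2(1−ρ)) = 25.45·0.001799/(2·0.3867) = 0.05922 hr

Final: 0.05922 hr


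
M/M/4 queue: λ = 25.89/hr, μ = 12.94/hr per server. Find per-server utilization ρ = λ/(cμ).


ρ = λ/(cμ) = 25.89/(4·12.94) = 25.89/51.76 = 0.5002

Final: 0.5002


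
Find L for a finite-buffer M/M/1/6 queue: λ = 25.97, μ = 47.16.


ρ = 25.97/47.16 = 0.5507
L = ρ[1 − (K+1)ρ^K + Kρ^(K+1)] / [(1−ρ)(1−ρ^(K+1))]
Numerator: 0.5507·(1 − 7·0.027886 + 6·0.015356) = 0.493923
Denominator: (0.4493)·(0.984644) = 0.442422
L = 0.493923/0.442422 = 1.1164

Final: 1.1164


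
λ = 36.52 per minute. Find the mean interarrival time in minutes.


Mean interarrival time = 1/λ = 1/36.52 minute = 0.02738 minute
In minutes: 0.02738 × 1 = 0.02738 min

Final: 0.02738 min


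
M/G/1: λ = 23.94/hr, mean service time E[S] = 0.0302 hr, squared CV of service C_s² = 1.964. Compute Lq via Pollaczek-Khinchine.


ρ = λ·E[S] = 23.94·0.0302 = 0.7230
Lq = ρ²(1+C_s²)/(2(1−ρ)) = 0.5227·(1+1.964)/(2·0.2770)
= 0.5227·2.9640/0.5540 = 2.79648

Final: 2.79648


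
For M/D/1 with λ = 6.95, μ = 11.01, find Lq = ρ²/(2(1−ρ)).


ρ = 6.95/11.01 = 0.6312
M/D/1: Lq = ρ²/(2(1−ρ)) = 0.3985/(2·0.3688) = 0.54029

Final: 0.54029


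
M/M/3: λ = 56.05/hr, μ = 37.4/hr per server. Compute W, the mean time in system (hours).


a = 1.4987; ρ = 0.4996; P₀ = 0.210852
Lq = P₀·a^c·ρ/(c!(1−ρ)²) = 0.23594
Wq = Lq/λ = 0.23594/56.05 = 0.004210 hr
W = Wq + 1/μ = 0.004210 + 0.02674 = 0.03095 hr

Final: 0.03095 hr


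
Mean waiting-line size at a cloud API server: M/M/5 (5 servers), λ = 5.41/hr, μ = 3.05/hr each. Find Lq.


a = λ/μ = 1.7738; ρ = a/5 = 0.3548
P₀ = 0.169026
Lq = P₀·a^c·ρ / (c!·(1−ρ)²) = 0.169026·17.55849·0.3548/(120·0.41634)
= 0.02107

Final: 0.02107


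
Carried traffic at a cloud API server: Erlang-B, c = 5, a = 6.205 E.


B(5,6.205) = 0.374476 (Erlang-B)
Carried load = a(1 − B) = 6.205·(1 − 0.374476) = 6.205·0.625524 = 3.8814 E

Final: 3.8814 Erlangs


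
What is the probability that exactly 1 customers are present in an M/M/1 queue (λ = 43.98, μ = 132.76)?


ρ = 43.98/132.76 = 0.3313
P_n = (1−ρ)·ρ^n = (1 − 0.3313)·0.3313^1 = 0.6687·0.331274 = 0.221532

Final: 0.221532


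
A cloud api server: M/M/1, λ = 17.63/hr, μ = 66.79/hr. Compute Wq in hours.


ρ = 17.63/66.79 = 0.2640
Wq = ρ/(μ−λ) = 0.2640/(66.79 − 17.63) = 0.2640/49.16 = 0.005369 hr

Final: 0.005369 hr


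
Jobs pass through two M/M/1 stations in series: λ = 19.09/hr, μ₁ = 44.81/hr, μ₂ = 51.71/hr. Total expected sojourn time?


Each node sees arrival rate λ = 19.09/hr (tandem ⇒ throughput preserved).
W₁ = 1/(μ₁−λ) = 1/(44.81−19.09) = 0.03888 hr
W₂ = 1/(μ₂−λ) = 1/(51.71−19.09) = 0.03066 hr
W_total = W₁ + W₂ = 0.03888 + 0.03066 = 0.06954 hr

Final: 0.06954 hr


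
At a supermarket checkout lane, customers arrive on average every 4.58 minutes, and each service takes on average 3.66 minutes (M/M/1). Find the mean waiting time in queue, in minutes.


λ = 60/4.58 = 13.1004 /hr
μ = 60/3.66 = 16.3934 /hr
ρ = λ/μ = 13.1004/16.3934 = 0.7991
Wq = ρ/(μ−λ) = 0.7991/(16.3934−13.1004) = 0.24267 hr
In minutes: 0.24267·60 = 14.560 min

Final: 14.560 min


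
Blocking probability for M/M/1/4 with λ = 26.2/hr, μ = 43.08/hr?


ρ = λ/μ = 26.2/43.08 = 0.6082
P_K = (1−ρ)ρ^K/(1−ρ^(K+1)) = (0.3918·0.136805)/(1 − 0.083201)
= 0.053604/0.916799 = 0.058469

Final: 0.058469


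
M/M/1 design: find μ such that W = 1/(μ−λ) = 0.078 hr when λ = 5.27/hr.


W = 1/(μ−λ) ⇒ μ − λ = 1/W = 1/0.078 = 12.8205
μ = λ + 1/W = 5.27 + 12.8205 = 18.0905 per hr

Final: 18.0905 /hr


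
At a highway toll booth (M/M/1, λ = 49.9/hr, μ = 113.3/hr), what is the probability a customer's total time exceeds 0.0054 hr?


W ~ Exponential(μ−λ) for M/M/1.
μ − λ = 113.3 − 49.9 = 63.4000
P(W > t) = e^{−(μ−λ)t} = e^{−0.3424} = 0.710093

Final: 0.710093


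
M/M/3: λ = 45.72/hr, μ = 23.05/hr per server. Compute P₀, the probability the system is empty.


a = λ/μ = 45.72/23.05 = 1.9835; ρ = a/c = 0.6612
Σ_{k=0}^{2} a^k/k! (terms k=0..2) = 1.00000 + 1.98351 + 1.96716 = 4.95068
Tail: a^3/(3!(1−ρ)) = 7.80380/(6·0.3388) = 3.83861
P₀ = 1/(4.95068 + 3.83861) = 1/8.78929 = 0.113775

Final: 0.113775


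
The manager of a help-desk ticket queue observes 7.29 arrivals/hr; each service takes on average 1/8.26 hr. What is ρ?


ρ = λ/μ = 7.29/8.26 = 0.8826

Final: 0.8826


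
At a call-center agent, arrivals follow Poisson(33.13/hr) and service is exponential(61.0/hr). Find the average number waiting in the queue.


ρ = 33.13/61.0 = 0.5431
Lq = ρ²/(1−ρ) = 0.2950/0.4569 = 0.6456

Final: 0.6456


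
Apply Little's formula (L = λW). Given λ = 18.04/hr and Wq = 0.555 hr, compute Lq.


Lq = λWq = 18.04·0.555 = 10.0122

Final: 10.0122


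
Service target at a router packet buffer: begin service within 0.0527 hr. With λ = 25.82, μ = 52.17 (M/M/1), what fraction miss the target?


ρ = 25.82/52.17 = 0.4949
P(Wq > t) = ρ·e^{−(μ−λ)t} = 0.4949·e^{−1.3886}
= 0.4949·0.249413 = 0.123440

Final: 0.123440


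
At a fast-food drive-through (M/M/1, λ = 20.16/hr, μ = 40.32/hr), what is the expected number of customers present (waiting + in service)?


ρ = λ/μ = 20.16/40.32 = 0.5000
L = ρ/(1−ρ) = 0.5000/(1 − 0.5000) = 0.5000/0.5000 = 1.0000

Final: 1.0000


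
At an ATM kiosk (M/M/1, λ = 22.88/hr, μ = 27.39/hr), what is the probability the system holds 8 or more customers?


ρ = 22.88/27.39 = 0.8353
P(N ≥ n) = ρ^n = 0.8353^8 = 0.237089

Final: 0.237089


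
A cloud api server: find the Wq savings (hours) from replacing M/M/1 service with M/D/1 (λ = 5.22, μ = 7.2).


ρ = 5.22/7.2 = 0.7250
Wq(M/M/1) = ρ/(μ−λ) = 0.7250/1.98 = 0.36616 hr
Wq(M/D/1) = ρ/(2(μ−λ)) = 0.18308 hr
Savings = 0.36616 − 0.18308 = 0.18308 hr

Final: 0.18308 hr


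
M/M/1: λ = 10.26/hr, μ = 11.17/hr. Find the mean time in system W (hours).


W = 1/(μ−λ) = 1/(11.17 − 10.26) = 1/0.9100 = 1.0989 hr

Final: 1.0989 hr


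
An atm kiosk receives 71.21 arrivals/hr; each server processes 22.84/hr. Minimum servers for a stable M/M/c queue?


Stability requires cμ > λ ⇔ c > λ/μ.
λ/μ = 71.21/22.84 = 3.1178
Minimum integer c = ⌊3.1178⌋ + 1 = 4
Check: 4·22.84 = 91.36 > 71.21, while 3·22.84 = 68.52 ≤ 71.21

Final: 4 servers


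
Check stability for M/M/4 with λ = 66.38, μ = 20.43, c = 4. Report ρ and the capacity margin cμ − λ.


Total capacity cμ = 4·20.43 = 81.72/hr
ρ = λ/(cμ) = 66.38/81.72 = 0.8123
Stable ⇔ ρ < 1: YES
Spare capacity = cμ − λ = 81.72 − 66.38 = 15.34/hr

Final: ρ = 0.8123; stable; margin = 15.34/hr


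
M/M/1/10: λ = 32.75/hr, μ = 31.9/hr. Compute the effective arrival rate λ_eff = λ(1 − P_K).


ρ = 1.0266; P_K = (1−ρ)ρ^10/(1−ρ^11) = 0.103326
λ_eff = λ(1 − P_K) = 32.75·(1 − 0.103326) = 32.75·0.896674 = 29.3661 /hr

Final: 29.3661 /hr


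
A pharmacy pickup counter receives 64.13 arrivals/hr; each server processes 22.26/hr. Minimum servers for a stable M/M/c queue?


Stability requires cμ > λ ⇔ c > λ/μ.
λ/μ = 64.13/22.26 = 2.8810
Minimum integer c = ⌊2.8810⌋ + 1 = 3
Check: 3·22.26 = 66.78 > 64.13, while 2·22.26 = 44.52 ≤ 64.13

Final: 3 servers


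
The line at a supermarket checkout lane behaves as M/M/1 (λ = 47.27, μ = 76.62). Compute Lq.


ρ = 47.27/76.62 = 0.6169
Lq = ρ²/(1−ρ) = 0.3806/0.3831 = 0.9936

Final: 0.9936


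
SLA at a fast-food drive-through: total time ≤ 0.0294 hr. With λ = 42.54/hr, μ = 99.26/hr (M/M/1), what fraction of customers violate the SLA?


W ~ Exponential(μ−λ) for M/M/1.
μ − λ = 99.26 − 42.54 = 56.7200
P(W > t) = e^{−(μ−λ)t} = e^{−1.6676} = 0.188705

Final: 0.188705


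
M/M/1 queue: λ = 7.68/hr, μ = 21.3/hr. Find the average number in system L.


ρ = λ/μ = 7.68/21.3 = 0.3606
L = ρ/(1−ρ) = 0.3606/(1 − 0.3606) = 0.3606/0.6394 = 0.5639

Final: 0.5639


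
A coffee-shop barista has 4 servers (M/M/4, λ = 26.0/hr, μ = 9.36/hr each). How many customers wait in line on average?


a = λ/μ = 2.7778; ρ = a/4 = 0.6944
P₀ = 0.051742
Lq = P₀·a^c·ρ / (c!·(1−ρ)²) = 0.051742·59.53742·0.6944/(24·0.09336)
= 0.95472

Final: 0.95472


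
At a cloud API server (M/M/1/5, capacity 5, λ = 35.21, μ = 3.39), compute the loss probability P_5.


ρ = λ/μ = 35.21/3.39 = 10.3864
P_K = (1−ρ)ρ^K/(1−ρ^(K+1)) = (-9.3864·120873.649364)/(1 − 1255445.779977)
= -1134572.130613/-1255444.779977 = 0.903721

Final: 0.903721


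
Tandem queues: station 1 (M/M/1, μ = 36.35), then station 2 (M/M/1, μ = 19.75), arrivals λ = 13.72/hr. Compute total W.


Each node sees arrival rate λ = 13.72/hr (tandem ⇒ throughput preserved).
W₁ = 1/(μ₁−λ) = 1/(36.35−13.72) = 0.04419 hr
W₂ = 1/(μ₂−λ) = 1/(19.75−13.72) = 0.16584 hr
W_total = W₁ + W₂ = 0.04419 + 0.16584 = 0.21003 hr

Final: 0.21003 hr


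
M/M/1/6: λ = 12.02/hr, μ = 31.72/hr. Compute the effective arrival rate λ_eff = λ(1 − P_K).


ρ = 0.3789; P_K = (1−ρ)ρ^6/(1−ρ^7) = 0.001841
λ_eff = λ(1 − P_K) = 12.02·(1 − 0.001841) = 12.02·0.998159 = 11.9979 /hr

Final: 11.9979 /hr


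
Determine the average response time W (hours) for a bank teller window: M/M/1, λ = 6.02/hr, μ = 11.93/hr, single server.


W = 1/(μ−λ) = 1/(11.93 − 6.02) = 1/5.91 = 0.1692 hr

Final: 0.1692 hr


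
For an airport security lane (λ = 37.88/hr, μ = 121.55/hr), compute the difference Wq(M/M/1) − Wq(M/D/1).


ρ = 37.88/121.55 = 0.3116
Wq(M/M/1) = ρ/(μ−λ) = 0.3116/83.67 = 0.003725 hr
Wq(M/D/1) = ρ/(2(μ−λ)) = 0.001862 hr
Savings = 0.003725 − 0.001862 = 0.001862 hr

Final: 0.001862 hr


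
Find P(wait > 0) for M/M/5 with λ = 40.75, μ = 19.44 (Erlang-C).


a = λ/μ = 2.0962; ρ = a/5 = 0.4192
P₀ = 0.121750 (from M/M/c formula)
C(c,a) = [a^c/(c!(1−ρ))]·P₀ = [40.47220/(120·0.5808)]·0.121750
= 0.58073·0.121750 = 0.070705

Final: 0.070705


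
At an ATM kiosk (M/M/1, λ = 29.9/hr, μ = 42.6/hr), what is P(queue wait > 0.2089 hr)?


ρ = 29.9/42.6 = 0.7019
P(Wq > t) = ρ·e^{−(μ−λ)t} = 0.7019·e^{−2.6530}
= 0.7019·0.070437 = 0.049439

Final: 0.049439


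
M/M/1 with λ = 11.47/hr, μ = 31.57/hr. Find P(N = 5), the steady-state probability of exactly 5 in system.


ρ = 11.47/31.57 = 0.3633
P_n = (1−ρ)·ρ^n = (1 − 0.3633)·0.3633^5 = 0.6367·0.006331 = 0.004031

Final: 0.004031


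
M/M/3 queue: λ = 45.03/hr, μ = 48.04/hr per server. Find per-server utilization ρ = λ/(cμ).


ρ = λ/(cμ) = 45.03/(3·48.04) = 45.03/144.12 = 0.3124

Final: 0.3124


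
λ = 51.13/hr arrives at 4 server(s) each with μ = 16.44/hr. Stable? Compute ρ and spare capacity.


Total capacity cμ = 4·16.44 = 65.76/hr
ρ = λ/(cμ) = 51.13/65.76 = 0.7775
Stable ⇔ ρ < 1: YES
Spare capacity = cμ − λ = 65.76 − 51.13 = 14.63/hr

Final: ρ = 0.7775; stable; margin = 14.63/hr


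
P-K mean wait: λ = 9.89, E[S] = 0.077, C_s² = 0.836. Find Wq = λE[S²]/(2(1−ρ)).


ρ = λ·E[S] = 9.89·0.077 = 0.7615
E[S²] = E[S]²(1+C_s²) = 0.077²·(1+0.836) = 0.010886
Wq = λ·E[S²]/(2(1−ρ)) = 9.89·0.010886/(2·0.2385) = 0.22573 hr

Final: 0.22573 hr


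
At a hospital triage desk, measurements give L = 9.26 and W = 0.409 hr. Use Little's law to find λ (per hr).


λ = L/W = 9.26/0.409 = 22.6406 /hr

Final: 22.6406 /hr


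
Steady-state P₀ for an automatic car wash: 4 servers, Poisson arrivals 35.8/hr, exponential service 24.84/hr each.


a = λ/μ = 35.8/24.84 = 1.4412; ρ = a/c = 0.3603
Σ_{k=0}^{3} a^k/k! (terms k=0..3) = 1.00000 + 1.44122 + 1.03856 + 0.49893 = 3.97872
Tail: a^4/(4!(1−ρ)) = 4.31445/(24·0.6397) = 0.28102
P₀ = 1/(3.97872 + 0.28102) = 1/4.25974 = 0.234756

Final: 0.234756


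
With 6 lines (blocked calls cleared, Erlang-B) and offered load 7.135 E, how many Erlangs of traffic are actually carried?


B(6,7.135) = 0.339686 (Erlang-B)
Carried load = a(1 − B) = 7.135·(1 − 0.339686) = 7.135·0.660314 = 4.7113 E

Final: 4.7113 Erlangs


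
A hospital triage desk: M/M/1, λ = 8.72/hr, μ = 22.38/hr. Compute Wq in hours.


ρ = 8.72/22.38 = 0.3896
Wq = ρ/(μ−λ) = 0.3896/(22.38 − 8.72) = 0.3896/13.66 = 0.02852 hr

Final: 0.02852 hr


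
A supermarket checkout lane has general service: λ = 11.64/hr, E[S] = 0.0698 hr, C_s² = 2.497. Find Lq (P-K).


ρ = λ·E[S] = 11.64·0.0698 = 0.8125
Lq = ρ²(1+C_s²)/(2(1−ρ)) = 0.6601·(1+2.497)/(2·0.1875)
= 0.6601·3.4970/0.3751 = 6.15483

Final: 6.15483


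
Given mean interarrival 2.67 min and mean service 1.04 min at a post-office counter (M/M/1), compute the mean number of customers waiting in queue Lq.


λ = 60/2.67 = 22.4719 /hr
μ = 60/1.04 = 57.6923 /hr
ρ = λ/μ = 22.4719/57.6923 = 0.3895
Lq = ρ²/(1−ρ) = 0.1517/0.6105 = 0.2485

Final: 0.2485


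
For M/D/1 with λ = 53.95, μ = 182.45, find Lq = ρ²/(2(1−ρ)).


ρ = 53.95/182.45 = 0.2957
M/D/1: Lq = ρ²/(2(1−ρ)) = 0.08744/(2·0.7043) = 0.06207

Final: 0.06207


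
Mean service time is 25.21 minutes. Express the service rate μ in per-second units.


μ = 1/(service time) in consistent units.
1 second = 0.0166667 min, so μ = 0.0166667/25.21 = 0.0006611 per second

Final: 0.0006611 /sec


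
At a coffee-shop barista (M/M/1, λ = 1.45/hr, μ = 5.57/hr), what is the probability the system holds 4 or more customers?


ρ = 1.45/5.57 = 0.2603
P(N ≥ n) = ρ^n = 0.2603^4 = 0.004593

Final: 0.004593


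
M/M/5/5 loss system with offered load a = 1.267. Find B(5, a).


B(c,a) = (a^c/c!) / Σ_{k=0}^{c} a^k/k!
a^5/5! = 0.027208
Σ terms (k=0..5): 1.00000 + 1.26700 + 0.80264 + 0.33898 + 0.10737 + 0.02721 = 3.543209
B = 0.027208/3.543209 = 0.007679

Final: 0.007679


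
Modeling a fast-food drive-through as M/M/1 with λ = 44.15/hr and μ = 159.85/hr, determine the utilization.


ρ = λ/μ = 44.15/159.85 = 0.2762

Final: 0.2762


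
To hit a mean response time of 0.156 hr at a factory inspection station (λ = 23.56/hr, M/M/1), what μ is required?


W = 1/(μ−λ) ⇒ μ − λ = 1/W = 1/0.156 = 6.4103
μ = λ + 1/W = 23.56 + 6.4103 = 29.9703 per hr

Final: 29.9703 /hr


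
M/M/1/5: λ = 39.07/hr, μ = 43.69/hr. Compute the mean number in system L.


ρ = 39.07/43.69 = 0.8943
L = ρ[1 − (K+1)ρ^K + Kρ^(K+1)] / [(1−ρ)(1−ρ^(K+1))]
Numerator: 0.8943·(1 − 6·0.571883 + 5·0.511409) = 0.112452
Denominator: (0.1057)·(0.488591) = 0.051666
L = 0.112452/0.051666 = 2.1765

Final: 2.1765


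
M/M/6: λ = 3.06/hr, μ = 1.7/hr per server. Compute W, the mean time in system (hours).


a = 1.8000; ρ = 0.3000; P₀ = 0.165171
Lq = P₀·a^c·ρ/(c!(1−ρ)²) = 0.004777
Wq = Lq/λ = 0.004777/3.06 = 0.001561 hr
W = Wq + 1/μ = 0.001561 + 0.58824 = 0.58980 hr

Final: 0.58980 hr


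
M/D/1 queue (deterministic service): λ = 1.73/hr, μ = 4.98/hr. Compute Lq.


ρ = 1.73/4.98 = 0.3474
M/D/1: Lq = ρ²/(2(1−ρ)) = 0.1207/(2·0.6526) = 0.09246

Final: 0.09246


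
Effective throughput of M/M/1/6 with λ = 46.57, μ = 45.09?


ρ = 1.0328; P_K = (1−ρ)ρ^6/(1−ρ^7) = 0.157063
λ_eff = λ(1 − P_K) = 46.57·(1 − 0.157063) = 46.57·0.842937 = 39.2556 /hr

Final: 39.2556 /hr


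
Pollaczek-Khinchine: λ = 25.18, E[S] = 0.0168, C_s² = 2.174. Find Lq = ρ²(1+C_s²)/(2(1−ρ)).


ρ = λ·E[S] = 25.18·0.0168 = 0.4230
Lq = ρ²(1+C_s²)/(2(1−ρ)) = 0.1789·(1+2.174)/(2·0.5770)
= 0.1789·3.1740/1.1540 = 0.49221

Final: 0.49221


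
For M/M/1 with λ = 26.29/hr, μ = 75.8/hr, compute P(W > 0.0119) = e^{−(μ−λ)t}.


W ~ Exponential(μ−λ) for M/M/1.
μ − λ = 75.8 − 26.29 = 49.5100
P(W > t) = e^{−(μ−λ)t} = e^{−0.5892} = 0.554788

Final: 0.554788


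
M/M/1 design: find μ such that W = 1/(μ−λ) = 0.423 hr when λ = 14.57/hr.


W = 1/(μ−λ) ⇒ μ − λ = 1/W = 1/0.423 = 2.3641
μ = λ + 1/W = 14.57 + 2.3641 = 16.9341 per hr

Final: 16.9341 /hr


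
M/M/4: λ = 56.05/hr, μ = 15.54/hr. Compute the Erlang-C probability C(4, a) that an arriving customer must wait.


a = λ/μ = 3.6068; ρ = a/4 = 0.9017
P₀ = 0.011029 (from M/M/c formula)
C(c,a) = [a^c/(c!(1−ρ))]·P₀ = [169.23820/(24·0.09829)]·0.011029
= 71.73927·0.011029 = 0.791205

Final: 0.791205


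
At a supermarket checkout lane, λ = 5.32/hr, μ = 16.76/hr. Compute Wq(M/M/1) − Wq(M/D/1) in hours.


ρ = 5.32/16.76 = 0.3174
Wq(M/M/1) = ρ/(μ−λ) = 0.3174/11.44 = 0.02775 hr
Wq(M/D/1) = ρ/(2(μ−λ)) = 0.01387 hr
Savings = 0.02775 − 0.01387 = 0.01387 hr

Final: 0.01387 hr


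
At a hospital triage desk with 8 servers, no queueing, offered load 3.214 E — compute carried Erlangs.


B(8,3.214) = 0.011418 (Erlang-B)
Carried load = a(1 − B) = 3.214·(1 − 0.011418) = 3.214·0.988582 = 3.1773 E

Final: 3.1773 Erlangs


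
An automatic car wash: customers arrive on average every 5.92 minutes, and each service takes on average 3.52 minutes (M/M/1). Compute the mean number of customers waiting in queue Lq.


λ = 60/5.92 = 10.1351 /hr
μ = 60/3.52 = 17.0455 /hr
ρ = λ/μ = 10.1351/17.0455 = 0.5946
Lq = ρ²/(1−ρ) = 0.3535/0.4054 = 0.8721

Final: 0.8721


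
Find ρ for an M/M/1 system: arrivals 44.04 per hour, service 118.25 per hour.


ρ = λ/μ = 44.04/118.25 = 0.3724

Final: 0.3724


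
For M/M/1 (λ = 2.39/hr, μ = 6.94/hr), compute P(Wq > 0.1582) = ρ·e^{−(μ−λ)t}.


ρ = 2.39/6.94 = 0.3444
P(Wq > t) = ρ·e^{−(μ−λ)t} = 0.3444·e^{−0.7198}
= 0.3444·0.486845 = 0.167660

Final: 0.167660


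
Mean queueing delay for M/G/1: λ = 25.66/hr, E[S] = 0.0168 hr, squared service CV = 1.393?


ρ = λ·E[S] = 25.66·0.0168 = 0.4311
E[S²] = E[S]²(1+C_s²) = 0.0168²·(1+1.393) = 0.0006754
Wq = λ·E[S²]/(2(1−ρ)) = 25.66·0.0006754/(2·0.5689) = 0.01523 hr

Final: 0.01523 hr


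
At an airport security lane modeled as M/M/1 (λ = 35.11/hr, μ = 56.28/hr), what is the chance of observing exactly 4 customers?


ρ = 35.11/56.28 = 0.6238
P_n = (1−ρ)·ρ^n = (1 − 0.6238)·0.6238^4 = 0.3762·0.151463 = 0.056974

Final: 0.056974


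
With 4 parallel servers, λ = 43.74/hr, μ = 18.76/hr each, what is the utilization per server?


ρ = λ/(cμ) = 43.74/(4·18.76) = 43.74/75.04 = 0.5829

Final: 0.5829


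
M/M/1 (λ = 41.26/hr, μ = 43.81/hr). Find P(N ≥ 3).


ρ = 41.26/43.81 = 0.9418
P(N ≥ n) = ρ^n = 0.9418^3 = 0.835349

Final: 0.835349


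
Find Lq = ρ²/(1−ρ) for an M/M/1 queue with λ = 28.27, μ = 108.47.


ρ = 28.27/108.47 = 0.2606
Lq = ρ²/(1−ρ) = 0.06793/0.7394 = 0.09187

Final: 0.09187


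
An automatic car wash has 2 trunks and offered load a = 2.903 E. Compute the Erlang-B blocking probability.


B(c,a) = (a^c/c!) / Σ_{k=0}^{c} a^k/k!
a^2/2! = 4.213705
Σ terms (k=0..2): 1.00000 + 2.90300 + 4.21370 = 8.116705
B = 4.213705/8.116705 = 0.519140

Final: 0.519140


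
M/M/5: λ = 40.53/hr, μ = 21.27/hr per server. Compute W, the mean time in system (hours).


a = 1.9055; ρ = 0.3811; P₀ = 0.147893
Lq = P₀·a^c·ρ/(c!(1−ρ)²) = 0.03080
Wq = Lq/λ = 0.03080/40.53 = 0.0007600 hr
W = Wq + 1/μ = 0.0007600 + 0.04701 = 0.04777 hr

Final: 0.04777 hr


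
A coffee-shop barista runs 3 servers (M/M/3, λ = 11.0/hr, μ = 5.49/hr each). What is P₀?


a = λ/μ = 11.0/5.49 = 2.0036; ρ = a/c = 0.6679
Σ_{k=0}^{2} a^k/k! (terms k=0..2) = 1.00000 + 2.00364 + 2.00729 = 5.01094
Tail: a^3/(3!(1−ρ)) = 8.04380/(6·0.3321) = 4.03660
P₀ = 1/(5.01094 + 4.03660) = 1/9.04754 = 0.110527

Final: 0.110527


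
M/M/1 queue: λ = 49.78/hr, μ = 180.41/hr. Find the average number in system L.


ρ = λ/μ = 49.78/180.41 = 0.2759
L = ρ/(1−ρ) = 0.2759/(1 − 0.2759) = 0.2759/0.7241 = 0.3811

Final: 0.3811


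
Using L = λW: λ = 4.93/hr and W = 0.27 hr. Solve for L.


L = λW = 4.93·0.27 = 1.3311

Final: 1.3311


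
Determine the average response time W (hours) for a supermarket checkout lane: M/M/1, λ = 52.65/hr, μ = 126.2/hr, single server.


W = 1/(μ−λ) = 1/(126.2 − 52.65) = 1/73.55 = 0.01360 hr

Final: 0.01360 hr


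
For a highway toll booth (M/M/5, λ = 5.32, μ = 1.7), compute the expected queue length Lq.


a = λ/μ = 3.1294; ρ = a/5 = 0.6259
P₀ = 0.040298
Lq = P₀·a^c·ρ / (c!·(1−ρ)²) = 0.040298·300.13287·0.6259/(120·0.13996)
= 0.45070

Final: 0.45070


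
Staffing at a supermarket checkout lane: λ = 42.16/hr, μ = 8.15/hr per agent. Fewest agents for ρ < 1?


Stability requires cμ > λ ⇔ c > λ/μ.
λ/μ = 42.16/8.15 = 5.1730
Minimum integer c = ⌊5.1730⌋ + 1 = 6
Check: 6·8.15 = 48.90 > 42.16, while 5·8.15 = 40.75 ≤ 42.16

Final: 6 servers


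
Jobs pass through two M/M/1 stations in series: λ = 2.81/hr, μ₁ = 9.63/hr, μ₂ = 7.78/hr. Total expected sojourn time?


Each node sees arrival rate λ = 2.81/hr (tandem ⇒ throughput preserved).
W₁ = 1/(μ₁−λ) = 1/(9.63−2.81) = 0.14663 hr
W₂ = 1/(μ₂−λ) = 1/(7.78−2.81) = 0.20121 hr
W_total = W₁ + W₂ = 0.14663 + 0.20121 = 0.34783 hr

Final: 0.34783 hr


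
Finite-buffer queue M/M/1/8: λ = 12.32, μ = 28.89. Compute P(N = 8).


ρ = λ/μ = 12.32/28.89 = 0.4264
P_K = (1−ρ)ρ^K/(1−ρ^(K+1)) = (0.5736·0.001094)/(1 − 0.0004664)
= 0.0006273/0.999534 = 0.0006276

Final: 0.0006276


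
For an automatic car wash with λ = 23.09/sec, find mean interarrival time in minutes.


Mean interarrival time = 1/λ = 1/23.09 second = 0.04331 second
In minutes: 0.04331 × 0.0166667 = 0.0007218 min

Final: 0.0007218 min


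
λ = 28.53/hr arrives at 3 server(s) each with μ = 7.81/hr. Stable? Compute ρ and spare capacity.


Total capacity cμ = 3·7.81 = 23.43/hr
ρ = λ/(cμ) = 28.53/23.43 = 1.2177
Stable ⇔ ρ < 1: NO
Spare capacity = cμ − λ = 23.43 − 28.53 = -5.10/hr

Final: ρ = 1.2177; unstable; margin = -5.10/hr


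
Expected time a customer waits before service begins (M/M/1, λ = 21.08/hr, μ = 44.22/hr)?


ρ = 21.08/44.22 = 0.4767
Wq = ρ/(μ−λ) = 0.4767/(44.22 − 21.08) = 0.4767/23.14 = 0.02060 hr

Final: 0.02060 hr


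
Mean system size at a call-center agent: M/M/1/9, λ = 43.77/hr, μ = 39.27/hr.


ρ = 43.77/39.27 = 1.1146
L = ρ[1 − (K+1)ρ^K + Kρ^(K+1)] / [(1−ρ)(1−ρ^(K+1))]
Numerator: 1.1146·(1 − 10·2.654855 + 9·2.959078) = 1.207274
Denominator: (-0.1146)·(-1.959078) = 0.224493
L = 1.207274/0.224493 = 5.3778

Final: 5.3778


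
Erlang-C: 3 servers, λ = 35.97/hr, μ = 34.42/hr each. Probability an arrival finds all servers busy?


a = λ/μ = 1.0450; ρ = a/3 = 0.3483
P₀ = 0.346865 (from M/M/c formula)
C(c,a) = [a^c/(c!(1−ρ))]·P₀ = [1.14127/(6·0.6517)]·0.346865
= 0.29189·0.346865 = 0.101246

Final: 0.101246


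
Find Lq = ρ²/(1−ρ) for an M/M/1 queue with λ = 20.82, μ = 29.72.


ρ = 20.82/29.72 = 0.7005
Lq = ρ²/(1−ρ) = 0.4908/0.2995 = 1.6388

Final: 1.6388


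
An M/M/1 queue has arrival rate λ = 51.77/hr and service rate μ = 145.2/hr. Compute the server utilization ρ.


ρ = λ/μ = 51.77/145.2 = 0.3565

Final: 0.3565


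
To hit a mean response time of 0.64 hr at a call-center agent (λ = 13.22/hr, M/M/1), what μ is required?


W = 1/(μ−λ) ⇒ μ − λ = 1/W = 1/0.64 = 1.5625
μ = λ + 1/W = 13.22 + 1.5625 = 14.7825 per hr

Final: 14.7825 /hr


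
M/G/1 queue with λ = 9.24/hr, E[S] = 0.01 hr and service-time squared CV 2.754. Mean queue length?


ρ = λ·E[S] = 9.24·0.01 = 0.09240
Lq = ρ²(1+C_s²)/(2(1−ρ)) = 0.008538·(1+2.754)/(2·0.9076)
= 0.008538·3.7540/1.8152 = 0.01766

Final: 0.01766


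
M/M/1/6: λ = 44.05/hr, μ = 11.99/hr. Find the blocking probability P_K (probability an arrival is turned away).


ρ = λ/μ = 44.05/11.99 = 3.6739
P_K = (1−ρ)ρ^K/(1−ρ^(K+1)) = (-2.6739·2459.010470)/(1 − 9034.146056)
= -6575.135585/-9033.146056 = 0.727890

Final: 0.727890


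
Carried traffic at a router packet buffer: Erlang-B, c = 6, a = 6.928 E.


B(6,6.928) = 0.326813 (Erlang-B)
Carried load = a(1 − B) = 6.928·(1 − 0.326813) = 6.928·0.673187 = 4.6638 E

Final: 4.6638 Erlangs


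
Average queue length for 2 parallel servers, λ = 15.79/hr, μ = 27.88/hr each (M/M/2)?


a = λ/μ = 0.5664; ρ = a/2 = 0.2832
P₀ = 0.558630
Lq = P₀·a^c·ρ / (c!·(1−ρ)²) = 0.558630·0.32076·0.2832/(2·0.51383)
= 0.04938

Final: 0.04938


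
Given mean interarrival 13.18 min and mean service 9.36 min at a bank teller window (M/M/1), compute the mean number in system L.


λ = 60/13.18 = 4.5524 /hr
μ = 60/9.36 = 6.4103 /hr
ρ = λ/μ = 4.5524/6.4103 = 0.7102
L = ρ/(1−ρ) = 0.7102/0.2898 = 2.4503

Final: 2.4503


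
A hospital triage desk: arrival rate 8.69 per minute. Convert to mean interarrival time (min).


Mean interarrival time = 1/λ = 1/8.69 minute = 0.11507 minute
In minutes: 0.11507 × 1 = 0.1151 min

Final: 0.1151 min


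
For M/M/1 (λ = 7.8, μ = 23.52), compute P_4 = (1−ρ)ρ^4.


ρ = 7.8/23.52 = 0.3316
P_n = (1−ρ)·ρ^n = (1 − 0.3316)·0.3316^4 = 0.6684·0.012096 = 0.008084

Final: 0.008084


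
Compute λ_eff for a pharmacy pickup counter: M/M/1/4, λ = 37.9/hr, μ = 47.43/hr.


ρ = 0.7991; P_K = (1−ρ)ρ^4/(1−ρ^5) = 0.121503
λ_eff = λ(1 − P_K) = 37.9·(1 − 0.121503) = 37.9·0.878497 = 33.2951 /hr

Final: 33.2951 /hr


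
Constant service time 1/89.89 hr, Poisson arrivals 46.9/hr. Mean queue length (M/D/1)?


ρ = 46.9/89.89 = 0.5217
M/D/1: Lq = ρ²/(2(1−ρ)) = 0.2722/(2·0.4783) = 0.28460

Final: 0.28460


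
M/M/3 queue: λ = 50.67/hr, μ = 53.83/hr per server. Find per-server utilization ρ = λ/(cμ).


ρ = λ/(cμ) = 50.67/(3·53.83) = 50.67/161.49 = 0.3138

Final: 0.3138


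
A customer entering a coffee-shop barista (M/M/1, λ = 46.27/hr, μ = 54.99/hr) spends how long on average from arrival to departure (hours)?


W = 1/(μ−λ) = 1/(54.99 − 46.27) = 1/8.72 = 0.1147 hr

Final: 0.1147 hr


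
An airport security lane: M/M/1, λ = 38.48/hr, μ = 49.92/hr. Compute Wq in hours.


ρ = 38.48/49.92 = 0.7708
Wq = ρ/(μ−λ) = 0.7708/(49.92 − 38.48) = 0.7708/11.44 = 0.06738 hr

Final: 0.06738 hr


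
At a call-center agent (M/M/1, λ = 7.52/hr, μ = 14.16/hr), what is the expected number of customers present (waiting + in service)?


ρ = λ/μ = 7.52/14.16 = 0.5311
L = ρ/(1−ρ) = 0.5311/(1 − 0.5311) = 0.5311/0.4689 = 1.1325

Final: 1.1325


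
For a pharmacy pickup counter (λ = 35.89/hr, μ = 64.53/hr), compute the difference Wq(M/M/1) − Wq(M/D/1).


ρ = 35.89/64.53 = 0.5562
Wq(M/M/1) = ρ/(μ−λ) = 0.5562/28.64 = 0.01942 hr
Wq(M/D/1) = ρ/(2(μ−λ)) = 0.009710 hr
Savings = 0.01942 − 0.009710 = 0.009710 hr

Final: 0.009710 hr


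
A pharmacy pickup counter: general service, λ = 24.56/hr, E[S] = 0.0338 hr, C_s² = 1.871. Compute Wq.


ρ = λ·E[S] = 24.56·0.0338 = 0.8301
E[S²] = E[S]²(1+C_s²) = 0.0338²·(1+1.871) = 0.003280
Wq = λ·E[S²]/(2(1−ρ)) = 24.56·0.003280/(2·0.1699) = 0.23711 hr

Final: 0.23711 hr


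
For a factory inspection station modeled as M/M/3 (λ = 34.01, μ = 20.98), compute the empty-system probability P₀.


a = λ/μ = 34.01/20.98 = 1.6211; ρ = a/c = 0.5404
Σ_{k=0}^{2} a^k/k! (terms k=0..2) = 1.00000 + 1.62107 + 1.31393 = 3.93500
Tail: a^3/(3!(1−ρ)) = 4.25994/(6·0.4596) = 1.54465
P₀ = 1/(3.93500 + 1.54465) = 1/5.47965 = 0.182493

Final: 0.182493


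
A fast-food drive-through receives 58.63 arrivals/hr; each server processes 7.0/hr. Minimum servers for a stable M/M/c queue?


Stability requires cμ > λ ⇔ c > λ/μ.
λ/μ = 58.63/7.0 = 8.3757
Minimum integer c = ⌊8.3757⌋ + 1 = 9
Check: 9·7.0 = 63.00 > 58.63, while 8·7.0 = 56.00 ≤ 58.63

Final: 9 servers


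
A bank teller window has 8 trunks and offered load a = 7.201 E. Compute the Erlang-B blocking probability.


B(c,a) = (a^c/c!) / Σ_{k=0}^{c} a^k/k!
a^8/8! = 179.317206
Σ terms (k=0..8): 1.00000 + 7.20100 + 25.92720 + 62.23392 + 112.03662 + 161.35514 + 193.65306 + 199.21367 + 179.31721 = 941.937827
B = 179.317206/941.937827 = 0.190371

Final: 0.190371


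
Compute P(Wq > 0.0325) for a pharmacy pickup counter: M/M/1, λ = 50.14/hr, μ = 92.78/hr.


ρ = 50.14/92.78 = 0.5404
P(Wq > t) = ρ·e^{−(μ−λ)t} = 0.5404·e^{−1.3858}
= 0.5404·0.250124 = 0.135171

Final: 0.135171


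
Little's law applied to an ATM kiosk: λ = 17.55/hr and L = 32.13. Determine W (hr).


W = L/λ = 32.13/17.55 = 1.8308 hr

Final: 1.8308 hr


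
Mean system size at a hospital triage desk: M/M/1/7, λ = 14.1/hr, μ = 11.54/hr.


ρ = 14.1/11.54 = 1.2218
L = ρ[1 − (K+1)ρ^K + Kρ^(K+1)] / [(1−ρ)(1−ρ^(K+1))]
Numerator: 1.2218·(1 − 8·4.065305 + 7·4.967140) = 3.967968
Denominator: (-0.2218)·(-3.967140) = 0.880059
L = 3.967968/0.880059 = 4.5088

Final: 4.5088


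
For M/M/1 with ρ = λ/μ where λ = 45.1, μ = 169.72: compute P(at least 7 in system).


ρ = 45.1/169.72 = 0.2657
P(N ≥ n) = ρ^n = 0.2657^7 = 0.00009356

Final: 0.00009356


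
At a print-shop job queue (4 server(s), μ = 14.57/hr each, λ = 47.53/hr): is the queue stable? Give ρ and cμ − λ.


Total capacity cμ = 4·14.57 = 58.28/hr
ρ = λ/(cμ) = 47.53/58.28 = 0.8155
Stable ⇔ ρ < 1: YES
Spare capacity = cμ − λ = 58.28 − 47.53 = 10.75/hr

Final: ρ = 0.8155; stable; margin = 10.75/hr


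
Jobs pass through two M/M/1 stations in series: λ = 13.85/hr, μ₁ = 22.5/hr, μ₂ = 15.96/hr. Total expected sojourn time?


Each node sees arrival rate λ = 13.85/hr (tandem ⇒ throughput preserved).
W₁ = 1/(μ₁−λ) = 1/(22.5−13.85) = 0.11561 hr
W₂ = 1/(μ₂−λ) = 1/(15.96−13.85) = 0.47393 hr
W_total = W₁ + W₂ = 0.11561 + 0.47393 = 0.58954 hr

Final: 0.58954 hr


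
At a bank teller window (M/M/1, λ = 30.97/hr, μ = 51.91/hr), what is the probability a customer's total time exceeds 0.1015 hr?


W ~ Exponential(μ−λ) for M/M/1.
μ − λ = 51.91 − 30.97 = 20.9400
P(W > t) = e^{−(μ−λ)t} = e^{−2.1254} = 0.119384

Final: 0.119384


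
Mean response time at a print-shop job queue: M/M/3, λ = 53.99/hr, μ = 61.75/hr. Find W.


a = 0.8743; ρ = 0.2914; P₀ = 0.414288
Lq = P₀·a^c·ρ/(c!(1−ρ)²) = 0.02679
Wq = Lq/λ = 0.02679/53.99 = 0.0004962 hr
W = Wq + 1/μ = 0.0004962 + 0.01619 = 0.01669 hr

Final: 0.01669 hr


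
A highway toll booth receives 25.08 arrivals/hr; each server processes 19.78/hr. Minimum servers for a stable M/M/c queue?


Stability requires cμ > λ ⇔ c > λ/μ.
λ/μ = 25.08/19.78 = 1.2679
Minimum integer c = ⌊1.2679⌋ + 1 = 2
Check: 2·19.78 = 39.56 > 25.08, while 1·19.78 = 19.78 ≤ 25.08

Final: 2 servers


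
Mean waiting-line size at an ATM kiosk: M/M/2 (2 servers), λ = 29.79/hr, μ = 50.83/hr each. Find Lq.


a = λ/μ = 0.5861; ρ = a/2 = 0.2930
P₀ = 0.546748
Lq = P₀·a^c·ρ / (c!·(1−ρ)²) = 0.546748·0.34348·0.2930/(2·0.49980)
= 0.05505

Final: 0.05505


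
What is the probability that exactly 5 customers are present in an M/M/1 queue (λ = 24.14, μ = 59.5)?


ρ = 24.14/59.5 = 0.4057
P_n = (1−ρ)·ρ^n = (1 − 0.4057)·0.4057^5 = 0.5943·0.010993 = 0.006533

Final: 0.006533


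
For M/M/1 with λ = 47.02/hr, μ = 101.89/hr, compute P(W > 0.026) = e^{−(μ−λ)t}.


W ~ Exponential(μ−λ) for M/M/1.
μ − λ = 101.89 − 47.02 = 54.8700
P(W > t) = e^{−(μ−λ)t} = e^{−1.4266} = 0.240119

Final: 0.240119


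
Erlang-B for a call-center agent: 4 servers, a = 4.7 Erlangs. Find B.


B(c,a) = (a^c/c!) / Σ_{k=0}^{c} a^k/k!
a^4/4! = 20.332004
Σ terms (k=0..4): 1.00000 + 4.70000 + 11.04500 + 17.30383 + 20.33200 = 54.380838
B = 20.332004/54.380838 = 0.373882

Final: 0.373882
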